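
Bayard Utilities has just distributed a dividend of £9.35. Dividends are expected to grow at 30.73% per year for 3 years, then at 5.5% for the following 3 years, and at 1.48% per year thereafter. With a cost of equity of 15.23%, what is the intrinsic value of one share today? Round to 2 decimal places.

Three-stage DDM. Project D₁…D_6; terminal Gordon value at t=6 with g = 0.0148; discount at r = 0.1523.
D_1 = 12.2233
D_2 = 15.9795
D_3 = 20.8899
D_4 = 22.0389
D_5 = 23.2510
D_6 = 24.5298
TV_6 = 24.8929/(0.1523−0.0148) = 181.0392
P₀ = Σ Dₜ/(1+r)ᵗ + TV_6/(1+r)^6 = 148.0553

£148.06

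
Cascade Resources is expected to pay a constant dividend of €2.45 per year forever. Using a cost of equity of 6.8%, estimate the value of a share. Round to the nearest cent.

€36.03

Zero-growth DDM (perpetuity): P₀ = D/r = 2.45 / 0.068 = 36.0294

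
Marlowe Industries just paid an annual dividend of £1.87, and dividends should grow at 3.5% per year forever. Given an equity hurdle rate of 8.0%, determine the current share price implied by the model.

Gordon growth model: P₀ = D₁/(r − g). D₁ = 1.87 × (1 + 0.035) = 1.9354.
P₀ = 1.9354 / (0.08 − 0.035) = 1.9354 / 0.045 = 43.0100

£43.01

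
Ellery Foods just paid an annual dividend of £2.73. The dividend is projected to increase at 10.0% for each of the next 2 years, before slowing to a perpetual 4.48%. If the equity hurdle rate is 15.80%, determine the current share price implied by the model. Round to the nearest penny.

Two-stage DDM. Project D₁…D_2 at 0.1, terminal growth 0.0448, discount at r = 0.158.
D_1 = 3.0030
D_2 = 3.3033
Terminal value at t=2: TV = D_3/(r−g) = 3.4513/(0.158−0.0448) = 30.4884
P₀ = 3.0030/(1+0.158)^1 + 3.3033/(1+0.158)^2 + 30.4884/(1+0.158)^2 = 27.7928

£27.79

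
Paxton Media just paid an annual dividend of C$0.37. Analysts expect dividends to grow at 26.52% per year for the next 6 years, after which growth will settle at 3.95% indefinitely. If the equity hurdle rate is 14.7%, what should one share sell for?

Two-stage DDM. Project D₁…D_6 at 0.2652, terminal growth 0.0395, discount at r = 0.147.
D_1 = 0.4681
D_2 = 0.5923
D_3 = 0.7493
D_4 = 0.9481
D_5 = 1.1995
D_6 = 1.5176
Terminal value at t=6: TV = D_7/(r−g) = 1.5775/(0.147−0.0395) = 14.6748
P₀ = 0.4681/(1+0.147)^1 + 0.5923/(1+0.147)^2 + 0.7493/(1+0.147)^3 + 0.9481/(1+0.147)^4 + 1.1995/(1+0.147)^5 + 1.5176/(1+0.147)^6 + 14.6748/(1+0.147)^6 = 9.6179

C$9.62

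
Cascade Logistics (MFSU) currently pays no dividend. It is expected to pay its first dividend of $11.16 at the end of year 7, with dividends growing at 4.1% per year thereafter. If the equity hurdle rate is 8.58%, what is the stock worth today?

Deferred-dividend DDM. At t=6 the remaining stream is a growing perpetuity with first payment D_7 = 11.16.
V_6 = D_7/(r−g) = 11.16/(0.0858−0.041) = 249.1071
P₀ = V_6/(1+r)^6 = 249.1071/(1+0.0858)^6 = 152.0152

$152.02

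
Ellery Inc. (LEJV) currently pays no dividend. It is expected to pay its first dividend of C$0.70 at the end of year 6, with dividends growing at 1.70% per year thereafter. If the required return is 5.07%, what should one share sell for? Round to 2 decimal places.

Deferred-dividend DDM. At t=5 the remaining stream is a growing perpetuity with first payment D_6 = 0.70.
V_5 = D_6/(r−g) = 0.70/(0.0507−0.017) = 20.7715
P₀ = V_5/(1+r)^5 = 20.7715/(1+0.0507)^5 = 16.2209

C$16.22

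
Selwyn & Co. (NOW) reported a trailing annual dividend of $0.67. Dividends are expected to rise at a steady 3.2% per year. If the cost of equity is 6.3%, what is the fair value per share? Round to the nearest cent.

$22.30

Gordon growth model: P₀ = D₁/(r − g). D₁ = 0.67 × (1 + 0.032) = 0.6914.
P₀ = 0.6914 / (0.063 − 0.032) = 0.6914 / 0.031 = 22.3045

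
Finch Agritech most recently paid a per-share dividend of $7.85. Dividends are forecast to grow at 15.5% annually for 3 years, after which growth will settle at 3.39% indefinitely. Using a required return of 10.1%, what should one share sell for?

Two-stage DDM. Project D₁…D_3 at 0.155, terminal growth 0.0339, discount at r = 0.101.
D_1 = 9.0667
D_2 = 10.4721
D_3 = 12.0953
Terminal value at t=3: TV = D_4/(r−g) = 12.5053/(0.101−0.0339) = 186.3681
P₀ = 9.0667/(1+0.101)^1 + 10.4721/(1+0.101)^2 + 12.0953/(1+0.101)^3 + 186.3681/(1+0.101)^3 = 165.5765

$165.58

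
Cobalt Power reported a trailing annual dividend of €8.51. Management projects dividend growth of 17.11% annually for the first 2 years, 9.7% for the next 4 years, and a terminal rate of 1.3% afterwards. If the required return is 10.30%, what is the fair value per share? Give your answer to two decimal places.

Three-stage DDM. Project D₁…D_6; terminal Gordon value at t=6 with g = 0.013; discount at r = 0.103.
D_1 = 9.9661
D_2 = 11.6713
D_3 = 12.8034
D_4 = 14.0453
D_5 = 15.4077
D_6 = 16.9022
TV_6 = 17.1220/(0.103−0.013) = 190.2440
P₀ = Σ Dₜ/(1+r)ᵗ + TV_6/(1+r)^6 = 162.1299

€162.13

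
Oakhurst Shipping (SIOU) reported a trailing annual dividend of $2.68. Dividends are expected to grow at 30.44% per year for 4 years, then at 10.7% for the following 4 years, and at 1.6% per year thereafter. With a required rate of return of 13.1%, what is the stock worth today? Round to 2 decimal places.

$71.94

Three-stage DDM. Project D₁…D_8; terminal Gordon value at t=8 with g = 0.016; discount at r = 0.131.
D_1 = 3.4958
D_2 = 4.5599
D_3 = 5.9479
D_4 = 7.7585
D_5 = 8.5887
D_6 = 9.5077
D_7 = 10.5250
D_8 = 11.6511
TV_8 = 11.8376/(0.131−0.016) = 102.9353
P₀ = Σ Dₜ/(1+r)ᵗ + TV_8/(1+r)^8 = 71.9371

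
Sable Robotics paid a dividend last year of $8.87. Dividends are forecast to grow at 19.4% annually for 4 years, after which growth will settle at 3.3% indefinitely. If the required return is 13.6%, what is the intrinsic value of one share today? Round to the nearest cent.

Two-stage DDM. Project D₁…D_4 at 0.194, terminal growth 0.033, discount at r = 0.136.
D_1 = 10.5908
D_2 = 12.6454
D_3 = 15.0986
D_4 = 18.0277
Terminal value at t=4: TV = D_5/(r−g) = 18.6226/(0.136−0.033) = 180.8023
P₀ = 10.5908/(1+0.136)^1 + 12.6454/(1+0.136)^2 + 15.0986/(1+0.136)^3 + 18.0277/(1+0.136)^4 + 180.8023/(1+0.136)^4 = 148.8111

$148.81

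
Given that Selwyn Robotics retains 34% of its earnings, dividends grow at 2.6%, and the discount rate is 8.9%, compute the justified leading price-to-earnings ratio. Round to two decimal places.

10.48

Payout ratio b = 1 − 0.34 = 0.66.
Justified leading P/E = b/(r−g) = 0.66/(0.089−0.026) = 10.4762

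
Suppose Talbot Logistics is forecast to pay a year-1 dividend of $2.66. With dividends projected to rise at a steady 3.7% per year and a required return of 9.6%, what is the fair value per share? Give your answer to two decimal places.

Gordon growth model: P₀ = D₁/(r − g), with D₁ = 2.66 given directly.
P₀ = 2.6600 / (0.096 − 0.037) = 2.6600 / 0.059 = 45.0847

$45.08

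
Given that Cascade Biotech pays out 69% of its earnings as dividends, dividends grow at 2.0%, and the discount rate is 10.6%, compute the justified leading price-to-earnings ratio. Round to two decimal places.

8.02

Justified leading P/E = b/(r−g) = 0.69/(0.106−0.02) = 8.0233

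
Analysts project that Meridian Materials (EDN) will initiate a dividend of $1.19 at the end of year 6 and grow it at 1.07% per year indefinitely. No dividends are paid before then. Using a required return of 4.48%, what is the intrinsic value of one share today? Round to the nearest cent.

$28.03

Deferred-dividend DDM. At t=5 the remaining stream is a growing perpetuity with first payment D_6 = 1.19.
V_5 = D_6/(r−g) = 1.19/(0.0448−0.0107) = 34.8974
P₀ = V_5/(1+r)^5 = 34.8974/(1+0.0448)^5 = 28.0302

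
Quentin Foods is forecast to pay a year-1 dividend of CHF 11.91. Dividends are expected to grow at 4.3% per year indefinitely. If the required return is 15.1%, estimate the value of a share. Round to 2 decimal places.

Gordon growth model: P₀ = D₁/(r − g), with D₁ = 11.91 given directly.
P₀ = 11.9100 / (0.151 − 0.043) = 11.9100 / 0.108 = 110.2778

CHF 110.28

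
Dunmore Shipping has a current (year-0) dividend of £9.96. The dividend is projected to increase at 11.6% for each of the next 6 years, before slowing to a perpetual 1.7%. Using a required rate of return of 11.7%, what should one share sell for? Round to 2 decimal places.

£160.32

Two-stage DDM. Project D₁…D_6 at 0.116, terminal growth 0.017, discount at r = 0.117.
D_1 = 11.1154
D_2 = 12.4047
D_3 = 13.8437
D_4 = 15.4496
D_5 = 17.2417
D_6 = 19.2417
Terminal value at t=6: TV = D_7/(r−g) = 19.5689/(0.117−0.017) = 195.6886
P₀ = 11.1154/(1+0.117)^1 + 12.4047/(1+0.117)^2 + 13.8437/(1+0.117)^3 + 15.4496/(1+0.117)^4 + 17.2417/(1+0.117)^5 + 19.2417/(1+0.117)^6 + 195.6886/(1+0.117)^6 = 160.3233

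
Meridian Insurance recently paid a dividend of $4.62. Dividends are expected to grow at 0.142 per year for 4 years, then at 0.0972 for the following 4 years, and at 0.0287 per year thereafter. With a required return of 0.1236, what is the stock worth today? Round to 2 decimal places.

$86.43

Three-stage DDM. Project D₁…D_8; terminal Gordon value at t=8 with g = 0.0287; discount at r = 0.1236.
D_1 = 5.2760
D_2 = 6.0252
D_3 = 6.8808
D_4 = 7.8579
D_5 = 8.6217
D_6 = 9.4597
D_7 = 10.3792
D_8 = 11.3881
TV_8 = 11.7149/(0.1236−0.0287) = 123.4446
P₀ = Σ Dₜ/(1+r)ᵗ + TV_8/(1+r)^8 = 86.4317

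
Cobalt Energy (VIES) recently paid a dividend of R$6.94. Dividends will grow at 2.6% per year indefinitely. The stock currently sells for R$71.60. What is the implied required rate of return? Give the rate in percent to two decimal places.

12.54%

Rearranging the constant-growth DDM: r = D₁/P₀ + g.
D₁ = 6.94 × (1 + 0.026) = 7.1204.
r = 7.1204 / 71.60 + 0.026 = 0.09945 + 0.026 = 0.12545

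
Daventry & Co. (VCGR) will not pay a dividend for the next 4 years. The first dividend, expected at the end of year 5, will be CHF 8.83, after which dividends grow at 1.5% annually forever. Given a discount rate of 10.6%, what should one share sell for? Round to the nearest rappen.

Deferred-dividend DDM. At t=4 the remaining stream is a growing perpetuity with first payment D_5 = 8.83.
V_4 = D_5/(r−g) = 8.83/(0.106−0.015) = 97.0330
P₀ = V_4/(1+r)^4 = 97.0330/(1+0.106)^4 = 64.8483

CHF 64.85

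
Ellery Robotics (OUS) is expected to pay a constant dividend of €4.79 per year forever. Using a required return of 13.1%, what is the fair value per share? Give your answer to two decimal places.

Zero-growth DDM (perpetuity): P₀ = D/r = 4.79 / 0.131 = 36.5649

€36.56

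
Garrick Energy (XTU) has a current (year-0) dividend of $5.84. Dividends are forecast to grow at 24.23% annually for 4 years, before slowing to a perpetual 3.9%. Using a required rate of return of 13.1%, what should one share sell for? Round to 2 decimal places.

Two-stage DDM. Project D₁…D_4 at 0.2423, terminal growth 0.039, discount at r = 0.131.
D_1 = 7.2550
D_2 = 9.0129
D_3 = 11.1968
D_4 = 13.9097
Terminal value at t=4: TV = D_5/(r−g) = 14.4522/(0.131−0.039) = 157.0893
P₀ = 7.2550/(1+0.131)^1 + 9.0129/(1+0.131)^2 + 11.1968/(1+0.131)^3 + 13.9097/(1+0.131)^4 + 157.0893/(1+0.131)^4 = 125.7065

$125.71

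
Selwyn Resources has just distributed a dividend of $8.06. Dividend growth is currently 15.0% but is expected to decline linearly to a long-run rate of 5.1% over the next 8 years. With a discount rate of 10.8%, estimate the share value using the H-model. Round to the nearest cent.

H-model: P₀ = D₀[(1+g_L) + H(g_S−g_L)]/(r−g_L), with H = 8/2 = 4.
P₀ = 8.06 × [(1+0.051) + 4×(0.15−0.051)] / (0.108−0.051)
   = 8.06 × 1.4470 / 0.057 = 204.6109

$204.61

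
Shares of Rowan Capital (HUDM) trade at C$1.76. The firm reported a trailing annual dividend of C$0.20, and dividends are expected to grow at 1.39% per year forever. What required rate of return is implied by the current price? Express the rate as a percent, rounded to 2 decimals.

12.91%

Rearranging the constant-growth DDM: r = D₁/P₀ + g.
D₁ = 0.20 × (1 + 0.0139) = 0.2028.
r = 0.2028 / 1.76 + 0.0139 = 0.11522 + 0.0139 = 0.12912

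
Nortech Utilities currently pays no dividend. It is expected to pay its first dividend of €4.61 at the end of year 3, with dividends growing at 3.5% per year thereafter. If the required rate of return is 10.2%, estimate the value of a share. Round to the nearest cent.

€56.66

Deferred-dividend DDM. At t=2 the remaining stream is a growing perpetuity with first payment D_3 = 4.61.
V_2 = D_3/(r−g) = 4.61/(0.102−0.035) = 68.8060
P₀ = V_2/(1+r)^2 = 68.8060/(1+0.102)^2 = 56.6582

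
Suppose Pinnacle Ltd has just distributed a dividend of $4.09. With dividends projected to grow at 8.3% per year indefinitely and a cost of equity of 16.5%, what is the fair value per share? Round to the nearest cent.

$54.02

Gordon growth model: P₀ = D₁/(r − g). D₁ = 4.09 × (1 + 0.083) = 4.4295.
P₀ = 4.4295 / (0.165 − 0.083) = 4.4295 / 0.082 = 54.0179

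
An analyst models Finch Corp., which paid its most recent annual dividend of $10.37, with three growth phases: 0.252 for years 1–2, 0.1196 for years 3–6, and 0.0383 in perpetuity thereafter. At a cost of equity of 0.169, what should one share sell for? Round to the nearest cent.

$145.27

Three-stage DDM. Project D₁…D_6; terminal Gordon value at t=6 with g = 0.0383; discount at r = 0.169.
D_1 = 12.9832
D_2 = 16.2550
D_3 = 18.1991
D_4 = 20.3757
D_5 = 22.8127
D_6 = 25.5411
TV_6 = 26.5193/(0.169−0.0383) = 202.9020
P₀ = Σ Dₜ/(1+r)ᵗ + TV_6/(1+r)^6 = 145.2677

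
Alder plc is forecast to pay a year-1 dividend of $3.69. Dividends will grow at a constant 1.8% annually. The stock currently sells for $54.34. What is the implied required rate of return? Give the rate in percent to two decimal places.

8.59%

Rearranging the constant-growth DDM: r = D₁/P₀ + g.
r = 3.6900 / 54.34 + 0.018 = 0.06791 + 0.018 = 0.08591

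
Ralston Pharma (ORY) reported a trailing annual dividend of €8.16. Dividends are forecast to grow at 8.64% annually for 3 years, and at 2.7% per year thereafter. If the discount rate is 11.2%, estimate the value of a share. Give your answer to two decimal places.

Two-stage DDM. Project D₁…D_3 at 0.0864, terminal growth 0.027, discount at r = 0.112.
D_1 = 8.8650
D_2 = 9.6310
D_3 = 10.4631
Terminal value at t=3: TV = D_4/(r−g) = 10.7456/(0.112−0.027) = 126.4186
P₀ = 8.8650/(1+0.112)^1 + 9.6310/(1+0.112)^2 + 10.4631/(1+0.112)^3 + 126.4186/(1+0.112)^3 = 115.3084

€115.31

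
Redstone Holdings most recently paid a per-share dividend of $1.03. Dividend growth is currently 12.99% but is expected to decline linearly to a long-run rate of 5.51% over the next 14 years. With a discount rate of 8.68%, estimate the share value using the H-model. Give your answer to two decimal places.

H-model: P₀ = D₀[(1+g_L) + H(g_S−g_L)]/(r−g_L), with H = 14/2 = 7.
P₀ = 1.03 × [(1+0.0551) + 7×(0.1299−0.0551)] / (0.0868−0.0551)
   = 1.03 × 1.5787 / 0.0317 = 51.2953

$51.30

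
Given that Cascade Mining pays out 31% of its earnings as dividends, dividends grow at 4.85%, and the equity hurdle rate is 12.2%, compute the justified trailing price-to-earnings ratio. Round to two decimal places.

Justified trailing P/E = b(1+g)/(r−g) = 0.31×(1+0.0485)/(0.122−0.0485) = 4.4222

4.42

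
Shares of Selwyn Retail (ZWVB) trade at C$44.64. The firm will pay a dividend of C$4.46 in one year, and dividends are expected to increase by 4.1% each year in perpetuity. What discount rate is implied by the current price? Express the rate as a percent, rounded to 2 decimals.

14.09%

Rearranging the constant-growth DDM: r = D₁/P₀ + g.
r = 4.4600 / 44.64 + 0.041 = 0.09991 + 0.041 = 0.14091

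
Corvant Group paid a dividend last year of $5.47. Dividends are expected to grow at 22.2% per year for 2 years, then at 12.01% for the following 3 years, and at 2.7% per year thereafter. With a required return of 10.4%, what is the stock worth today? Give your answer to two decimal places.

Three-stage DDM. Project D₁…D_5; terminal Gordon value at t=5 with g = 0.027; discount at r = 0.104.
D_1 = 6.6843
D_2 = 8.1683
D_3 = 9.1493
D_4 = 10.2481
D_5 = 11.4789
TV_5 = 11.7888/(0.104−0.027) = 153.1016
P₀ = Σ Dₜ/(1+r)ᵗ + TV_5/(1+r)^5 = 126.8083

$126.81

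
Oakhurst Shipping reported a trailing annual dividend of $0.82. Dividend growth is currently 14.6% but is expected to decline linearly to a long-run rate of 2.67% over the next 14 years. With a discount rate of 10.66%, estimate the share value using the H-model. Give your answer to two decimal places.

H-model: P₀ = D₀[(1+g_L) + H(g_S−g_L)]/(r−g_L), with H = 14/2 = 7.
P₀ = 0.82 × [(1+0.0267) + 7×(0.146−0.0267)] / (0.1066−0.0267)
   = 0.82 × 1.8618 / 0.0799 = 19.1073

$19.11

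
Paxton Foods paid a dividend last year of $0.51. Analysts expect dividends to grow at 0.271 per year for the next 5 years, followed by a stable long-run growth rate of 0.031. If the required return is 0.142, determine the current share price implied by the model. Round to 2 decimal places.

Two-stage DDM. Project D₁…D_5 at 0.271, terminal growth 0.031, discount at r = 0.142.
D_1 = 0.6482
D_2 = 0.8239
D_3 = 1.0471
D_4 = 1.3309
D_5 = 1.6916
Terminal value at t=5: TV = D_6/(r−g) = 1.7440/(0.142−0.031) = 15.7121
P₀ = 0.6482/(1+0.142)^1 + 0.8239/(1+0.142)^2 + 1.0471/(1+0.142)^3 + 1.3309/(1+0.142)^4 + 1.6916/(1+0.142)^5 + 15.7121/(1+0.142)^5 = 11.6450

$11.64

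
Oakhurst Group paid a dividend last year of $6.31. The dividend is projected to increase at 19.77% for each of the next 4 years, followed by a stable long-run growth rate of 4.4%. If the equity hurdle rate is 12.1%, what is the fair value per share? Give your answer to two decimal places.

$141.35

Two-stage DDM. Project D₁…D_4 at 0.1977, terminal growth 0.044, discount at r = 0.121.
D_1 = 7.5575
D_2 = 9.0516
D_3 = 10.8411
D_4 = 12.9844
Terminal value at t=4: TV = D_5/(r−g) = 13.5557/(0.121−0.044) = 176.0481
P₀ = 7.5575/(1+0.121)^1 + 9.0516/(1+0.121)^2 + 10.8411/(1+0.121)^3 + 12.9844/(1+0.121)^4 + 176.0481/(1+0.121)^4 = 141.3461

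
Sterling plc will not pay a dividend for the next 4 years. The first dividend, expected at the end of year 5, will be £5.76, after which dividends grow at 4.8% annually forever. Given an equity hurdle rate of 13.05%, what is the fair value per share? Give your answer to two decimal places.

£42.75

Deferred-dividend DDM. At t=4 the remaining stream is a growing perpetuity with first payment D_5 = 5.76.
V_4 = D_5/(r−g) = 5.76/(0.1305−0.048) = 69.8182
P₀ = V_4/(1+r)^4 = 69.8182/(1+0.1305)^4 = 42.7451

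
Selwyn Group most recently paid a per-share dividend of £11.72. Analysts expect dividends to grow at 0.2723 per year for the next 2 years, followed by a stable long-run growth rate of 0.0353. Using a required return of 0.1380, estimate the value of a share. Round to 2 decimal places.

£175.43

Two-stage DDM. Project D₁…D_2 at 0.2723, terminal growth 0.0353, discount at r = 0.138.
D_1 = 14.9114
D_2 = 18.9717
Terminal value at t=2: TV = D_3/(r−g) = 19.6414/(0.138−0.0353) = 191.2504
P₀ = 14.9114/(1+0.138)^1 + 18.9717/(1+0.138)^2 + 191.2504/(1+0.138)^2 = 175.4313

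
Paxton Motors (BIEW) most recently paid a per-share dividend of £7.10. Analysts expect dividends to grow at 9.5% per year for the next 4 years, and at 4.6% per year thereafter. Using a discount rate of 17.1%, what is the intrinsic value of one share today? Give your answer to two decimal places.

£69.51

Two-stage DDM. Project D₁…D_4 at 0.095, terminal growth 0.046, discount at r = 0.171.
D_1 = 7.7745
D_2 = 8.5131
D_3 = 9.3218
D_4 = 10.2074
Terminal value at t=4: TV = D_5/(r−g) = 10.6769/(0.171−0.046) = 85.4155
P₀ = 7.7745/(1+0.171)^1 + 8.5131/(1+0.171)^2 + 9.3218/(1+0.171)^3 + 10.2074/(1+0.171)^4 + 85.4155/(1+0.171)^4 = 69.5079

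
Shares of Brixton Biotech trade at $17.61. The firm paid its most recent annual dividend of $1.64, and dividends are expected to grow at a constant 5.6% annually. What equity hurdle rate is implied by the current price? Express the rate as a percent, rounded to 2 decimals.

15.43%

Rearranging the constant-growth DDM: r = D₁/P₀ + g.
D₁ = 1.64 × (1 + 0.056) = 1.7318.
r = 1.7318 / 17.61 + 0.056 = 0.09834 + 0.056 = 0.15434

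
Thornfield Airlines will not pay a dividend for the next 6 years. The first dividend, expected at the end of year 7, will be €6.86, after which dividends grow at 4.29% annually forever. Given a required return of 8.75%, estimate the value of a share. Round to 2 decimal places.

Deferred-dividend DDM. At t=6 the remaining stream is a growing perpetuity with first payment D_7 = 6.86.
V_6 = D_7/(r−g) = 6.86/(0.0875−0.0429) = 153.8117
P₀ = V_6/(1+r)^6 = 153.8117/(1+0.0875)^6 = 92.9852

€92.99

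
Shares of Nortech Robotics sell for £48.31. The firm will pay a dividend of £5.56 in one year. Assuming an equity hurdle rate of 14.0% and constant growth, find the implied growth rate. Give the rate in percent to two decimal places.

2.49%

From P₀ = D₁/(r − g), the implied growth is g = r − D₁/P₀.
g = 0.14 − 5.56/48.31 = 0.14 − 0.11509 = 0.02491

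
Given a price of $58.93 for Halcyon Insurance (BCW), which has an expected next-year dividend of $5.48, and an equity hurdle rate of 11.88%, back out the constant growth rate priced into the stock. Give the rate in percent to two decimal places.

From P₀ = D₁/(r − g), the implied growth is g = r − D₁/P₀.
g = 0.1188 − 5.48/58.93 = 0.1188 − 0.09299 = 0.02581

2.58%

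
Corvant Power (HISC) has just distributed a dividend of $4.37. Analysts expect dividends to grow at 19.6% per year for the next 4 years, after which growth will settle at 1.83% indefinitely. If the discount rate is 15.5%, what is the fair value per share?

Two-stage DDM. Project D₁…D_4 at 0.196, terminal growth 0.0183, discount at r = 0.155.
D_1 = 5.2265
D_2 = 6.2509
D_3 = 7.4761
D_4 = 8.9414
Terminal value at t=4: TV = D_5/(r−g) = 9.1050/(0.155−0.0183) = 66.6060
P₀ = 5.2265/(1+0.155)^1 + 6.2509/(1+0.155)^2 + 7.4761/(1+0.155)^3 + 8.9414/(1+0.155)^4 + 66.6060/(1+0.155)^4 = 56.5143

$56.51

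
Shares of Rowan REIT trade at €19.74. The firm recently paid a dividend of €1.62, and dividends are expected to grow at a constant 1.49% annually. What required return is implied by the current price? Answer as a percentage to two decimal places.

9.82%

Rearranging the constant-growth DDM: r = D₁/P₀ + g.
D₁ = 1.62 × (1 + 0.0149) = 1.6441.
r = 1.6441 / 19.74 + 0.0149 = 0.08329 + 0.0149 = 0.09819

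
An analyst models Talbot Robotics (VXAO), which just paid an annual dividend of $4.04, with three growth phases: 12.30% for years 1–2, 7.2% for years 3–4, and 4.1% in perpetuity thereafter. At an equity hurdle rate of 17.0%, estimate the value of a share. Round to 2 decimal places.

$39.35

Three-stage DDM. Project D₁…D_4; terminal Gordon value at t=4 with g = 0.041; discount at r = 0.17.
D_1 = 4.5369
D_2 = 5.0950
D_3 = 5.4618
D_4 = 5.8550
TV_4 = 6.0951/(0.17−0.041) = 47.2489
P₀ = Σ Dₜ/(1+r)ᵗ + TV_4/(1+r)^4 = 39.3487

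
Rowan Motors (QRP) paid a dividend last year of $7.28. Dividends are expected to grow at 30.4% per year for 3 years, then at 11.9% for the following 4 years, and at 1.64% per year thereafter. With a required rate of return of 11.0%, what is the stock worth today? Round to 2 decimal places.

$210.96

Three-stage DDM. Project D₁…D_7; terminal Gordon value at t=7 with g = 0.0164; discount at r = 0.11.
D_1 = 9.4931
D_2 = 12.3790
D_3 = 16.1423
D_4 = 18.0632
D_5 = 20.2127
D_6 = 22.6180
D_7 = 25.3096
TV_7 = 25.7246/(0.11−0.0164) = 274.8358
P₀ = Σ Dₜ/(1+r)ᵗ + TV_7/(1+r)^7 = 210.9566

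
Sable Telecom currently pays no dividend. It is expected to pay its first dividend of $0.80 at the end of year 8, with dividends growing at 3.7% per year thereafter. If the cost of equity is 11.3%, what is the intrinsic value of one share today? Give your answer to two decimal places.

Deferred-dividend DDM. At t=7 the remaining stream is a growing perpetuity with first payment D_8 = 0.80.
V_7 = D_8/(r−g) = 0.80/(0.113−0.037) = 10.5263
P₀ = V_7/(1+r)^7 = 10.5263/(1+0.113)^7 = 4.9752

$4.98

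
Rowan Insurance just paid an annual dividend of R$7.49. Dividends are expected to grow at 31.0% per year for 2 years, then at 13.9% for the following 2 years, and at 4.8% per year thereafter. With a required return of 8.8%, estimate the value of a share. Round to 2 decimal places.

R$354.93

Three-stage DDM. Project D₁…D_4; terminal Gordon value at t=4 with g = 0.048; discount at r = 0.088.
D_1 = 9.8119
D_2 = 12.8536
D_3 = 14.6402
D_4 = 16.6752
TV_4 = 17.4756/(0.088−0.048) = 436.8911
P₀ = Σ Dₜ/(1+r)ᵗ + TV_4/(1+r)^4 = 354.9311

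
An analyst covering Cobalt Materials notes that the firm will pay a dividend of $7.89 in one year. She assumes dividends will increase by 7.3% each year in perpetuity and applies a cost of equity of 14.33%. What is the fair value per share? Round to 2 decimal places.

Gordon growth model: P₀ = D₁/(r − g), with D₁ = 7.89 given directly.
P₀ = 7.8900 / (0.1433 − 0.073) = 7.8900 / 0.0703 = 112.2333

$112.23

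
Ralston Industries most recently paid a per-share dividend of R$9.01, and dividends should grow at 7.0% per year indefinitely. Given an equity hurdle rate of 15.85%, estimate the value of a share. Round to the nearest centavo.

R$108.93

Gordon growth model: P₀ = D₁/(r − g). D₁ = 9.01 × (1 + 0.07) = 9.6407.
P₀ = 9.6407 / (0.1585 − 0.07) = 9.6407 / 0.0885 = 108.9345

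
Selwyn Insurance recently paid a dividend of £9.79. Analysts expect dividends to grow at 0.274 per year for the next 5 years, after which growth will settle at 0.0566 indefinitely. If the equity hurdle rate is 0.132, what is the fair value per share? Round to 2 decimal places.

£318.46

Two-stage DDM. Project D₁…D_5 at 0.274, terminal growth 0.0566, discount at r = 0.132.
D_1 = 12.4725
D_2 = 15.8899
D_3 = 20.2438
D_4 = 25.7905
D_5 = 32.8571
Terminal value at t=5: TV = D_6/(r−g) = 34.7169/(0.132−0.0566) = 460.4358
P₀ = 12.4725/(1+0.132)^1 + 15.8899/(1+0.132)^2 + 20.2438/(1+0.132)^3 + 25.7905/(1+0.132)^4 + 32.8571/(1+0.132)^5 + 460.4358/(1+0.132)^5 = 318.4631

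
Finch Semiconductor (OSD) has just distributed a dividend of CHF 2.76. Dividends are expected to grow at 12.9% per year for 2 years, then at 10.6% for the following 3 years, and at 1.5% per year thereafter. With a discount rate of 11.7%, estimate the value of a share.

Three-stage DDM. Project D₁…D_5; terminal Gordon value at t=5 with g = 0.015; discount at r = 0.117.
D_1 = 3.1160
D_2 = 3.5180
D_3 = 3.8909
D_4 = 4.3034
D_5 = 4.7595
TV_5 = 4.8309/(0.117−0.015) = 47.3618
P₀ = Σ Dₜ/(1+r)ᵗ + TV_5/(1+r)^5 = 41.1398

CHF 41.14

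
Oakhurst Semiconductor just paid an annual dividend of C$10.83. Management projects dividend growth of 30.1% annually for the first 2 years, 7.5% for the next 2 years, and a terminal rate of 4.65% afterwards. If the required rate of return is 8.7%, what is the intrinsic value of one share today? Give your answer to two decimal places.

Three-stage DDM. Project D₁…D_4; terminal Gordon value at t=4 with g = 0.0465; discount at r = 0.087.
D_1 = 14.0898
D_2 = 18.3309
D_3 = 19.7057
D_4 = 21.1836
TV_4 = 22.1686/(0.087−0.0465) = 547.3740
P₀ = Σ Dₜ/(1+r)ᵗ + TV_4/(1+r)^4 = 451.0644

C$451.06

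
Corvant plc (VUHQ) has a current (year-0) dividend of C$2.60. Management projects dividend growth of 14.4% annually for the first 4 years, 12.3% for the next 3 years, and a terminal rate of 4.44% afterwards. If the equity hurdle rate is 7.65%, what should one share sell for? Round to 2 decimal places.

C$145.45

Three-stage DDM. Project D₁…D_7; terminal Gordon value at t=7 with g = 0.0444; discount at r = 0.0765.
D_1 = 2.9744
D_2 = 3.4027
D_3 = 3.8927
D_4 = 4.4533
D_5 = 5.0010
D_6 = 5.6161
D_7 = 6.3069
TV_7 = 6.5869/(0.0765−0.0444) = 205.2006
P₀ = Σ Dₜ/(1+r)ᵗ + TV_7/(1+r)^7 = 145.4526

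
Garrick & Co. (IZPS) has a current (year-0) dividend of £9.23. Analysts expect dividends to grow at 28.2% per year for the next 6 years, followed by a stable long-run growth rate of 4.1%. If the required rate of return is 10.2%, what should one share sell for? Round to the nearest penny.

£487.66

Two-stage DDM. Project D₁…D_6 at 0.282, terminal growth 0.041, discount at r = 0.102.
D_1 = 11.8329
D_2 = 15.1697
D_3 = 19.4476
D_4 = 24.9318
D_5 = 31.9626
D_6 = 40.9760
Terminal value at t=6: TV = D_7/(r−g) = 42.6560/(0.102−0.041) = 699.2794
P₀ = 11.8329/(1+0.102)^1 + 15.1697/(1+0.102)^2 + 19.4476/(1+0.102)^3 + 24.9318/(1+0.102)^4 + 31.9626/(1+0.102)^5 + 40.9760/(1+0.102)^6 + 699.2794/(1+0.102)^6 = 487.6586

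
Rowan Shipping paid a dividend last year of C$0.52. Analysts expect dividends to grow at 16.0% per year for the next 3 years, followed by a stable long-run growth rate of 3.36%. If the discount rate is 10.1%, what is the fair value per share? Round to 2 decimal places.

C$11.06

Two-stage DDM. Project D₁…D_3 at 0.16, terminal growth 0.0336, discount at r = 0.101.
D_1 = 0.6032
D_2 = 0.6997
D_3 = 0.8117
Terminal value at t=3: TV = D_4/(r−g) = 0.8389/(0.101−0.0336) = 12.4471
P₀ = 0.6032/(1+0.101)^1 + 0.6997/(1+0.101)^2 + 0.8117/(1+0.101)^3 + 12.4471/(1+0.101)^3 = 11.0595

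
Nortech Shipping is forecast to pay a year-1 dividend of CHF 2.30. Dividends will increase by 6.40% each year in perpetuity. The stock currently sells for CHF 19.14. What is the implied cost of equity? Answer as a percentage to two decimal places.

18.42%

Rearranging the constant-growth DDM: r = D₁/P₀ + g.
r = 2.3000 / 19.14 + 0.064 = 0.12017 + 0.064 = 0.18417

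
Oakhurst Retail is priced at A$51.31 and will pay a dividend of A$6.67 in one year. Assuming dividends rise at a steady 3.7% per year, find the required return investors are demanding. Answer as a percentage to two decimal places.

16.70%

Rearranging the constant-growth DDM: r = D₁/P₀ + g.
r = 6.6700 / 51.31 + 0.037 = 0.12999 + 0.037 = 0.16699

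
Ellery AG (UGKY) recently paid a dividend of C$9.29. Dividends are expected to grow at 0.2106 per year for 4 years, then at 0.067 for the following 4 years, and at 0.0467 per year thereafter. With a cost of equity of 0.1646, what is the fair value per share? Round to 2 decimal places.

Three-stage DDM. Project D₁…D_8; terminal Gordon value at t=8 with g = 0.0467; discount at r = 0.1646.
D_1 = 11.2465
D_2 = 13.6150
D_3 = 16.4823
D_4 = 19.9535
D_5 = 21.2904
D_6 = 22.7168
D_7 = 24.2388
D_8 = 25.8628
TV_8 = 27.0706/(0.1646−0.0467) = 229.6067
P₀ = Σ Dₜ/(1+r)ᵗ + TV_8/(1+r)^8 = 143.8586

C$143.86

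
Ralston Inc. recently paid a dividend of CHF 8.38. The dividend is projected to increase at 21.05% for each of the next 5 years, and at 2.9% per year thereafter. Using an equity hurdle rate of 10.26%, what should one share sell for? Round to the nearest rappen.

Two-stage DDM. Project D₁…D_5 at 0.2105, terminal growth 0.029, discount at r = 0.1026.
D_1 = 10.1440
D_2 = 12.2793
D_3 = 14.8641
D_4 = 17.9930
D_5 = 21.7805
Terminal value at t=5: TV = D_6/(r−g) = 22.4121/(0.1026−0.029) = 304.5128
P₀ = 10.1440/(1+0.1026)^1 + 12.2793/(1+0.1026)^2 + 14.8641/(1+0.1026)^3 + 17.9930/(1+0.1026)^4 + 21.7805/(1+0.1026)^5 + 304.5128/(1+0.1026)^5 = 242.7881

CHF 242.79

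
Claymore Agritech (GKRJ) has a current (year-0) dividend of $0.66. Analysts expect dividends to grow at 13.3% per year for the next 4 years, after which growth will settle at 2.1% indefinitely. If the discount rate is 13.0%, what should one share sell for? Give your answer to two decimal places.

$8.91

Two-stage DDM. Project D₁…D_4 at 0.133, terminal growth 0.021, discount at r = 0.13.
D_1 = 0.7478
D_2 = 0.8472
D_3 = 0.9599
D_4 = 1.0876
Terminal value at t=4: TV = D_5/(r−g) = 1.1104/(0.13−0.021) = 10.1874
P₀ = 0.7478/(1+0.13)^1 + 0.8472/(1+0.13)^2 + 0.9599/(1+0.13)^3 + 1.0876/(1+0.13)^4 + 10.1874/(1+0.13)^4 = 8.9057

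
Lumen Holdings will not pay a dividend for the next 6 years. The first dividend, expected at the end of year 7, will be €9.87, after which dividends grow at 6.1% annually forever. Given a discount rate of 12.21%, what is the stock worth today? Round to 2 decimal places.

Deferred-dividend DDM. At t=6 the remaining stream is a growing perpetuity with first payment D_7 = 9.87.
V_6 = D_7/(r−g) = 9.87/(0.1221−0.061) = 161.5385
P₀ = V_6/(1+r)^6 = 161.5385/(1+0.1221)^6 = 80.9257

€80.93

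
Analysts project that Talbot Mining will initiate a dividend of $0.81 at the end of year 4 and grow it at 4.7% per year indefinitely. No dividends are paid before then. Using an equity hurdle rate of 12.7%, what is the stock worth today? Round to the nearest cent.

$7.07

Deferred-dividend DDM. At t=3 the remaining stream is a growing perpetuity with first payment D_4 = 0.81.
V_3 = D_4/(r−g) = 0.81/(0.127−0.047) = 10.1250
P₀ = V_3/(1+r)^3 = 10.1250/(1+0.127)^3 = 7.0733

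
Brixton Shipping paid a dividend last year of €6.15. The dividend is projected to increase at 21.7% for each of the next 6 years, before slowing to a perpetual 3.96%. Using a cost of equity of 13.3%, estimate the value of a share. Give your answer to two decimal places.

€152.89

Two-stage DDM. Project D₁…D_6 at 0.217, terminal growth 0.0396, discount at r = 0.133.
D_1 = 7.4846
D_2 = 9.1087
D_3 = 11.0853
D_4 = 13.4908
D_5 = 16.4183
D_6 = 19.9811
Terminal value at t=6: TV = D_7/(r−g) = 20.7723/(0.133−0.0396) = 222.4016
P₀ = 7.4846/(1+0.133)^1 + 9.1087/(1+0.133)^2 + 11.0853/(1+0.133)^3 + 13.4908/(1+0.133)^4 + 16.4183/(1+0.133)^5 + 19.9811/(1+0.133)^6 + 222.4016/(1+0.133)^6 = 152.8877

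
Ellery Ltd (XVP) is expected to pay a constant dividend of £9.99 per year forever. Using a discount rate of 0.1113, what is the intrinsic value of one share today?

£89.76

Zero-growth DDM (perpetuity): P₀ = D/r = 9.99 / 0.1113 = 89.7574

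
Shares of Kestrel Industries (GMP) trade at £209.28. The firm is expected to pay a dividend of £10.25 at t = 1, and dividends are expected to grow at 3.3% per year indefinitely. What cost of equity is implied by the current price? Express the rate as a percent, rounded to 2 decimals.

Rearranging the constant-growth DDM: r = D₁/P₀ + g.
r = 10.2500 / 209.28 + 0.033 = 0.04898 + 0.033 = 0.08198

8.20%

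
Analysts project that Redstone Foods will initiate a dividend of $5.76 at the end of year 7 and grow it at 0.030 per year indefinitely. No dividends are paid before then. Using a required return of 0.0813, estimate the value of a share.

Deferred-dividend DDM. At t=6 the remaining stream is a growing perpetuity with first payment D_7 = 5.76.
V_6 = D_7/(r−g) = 5.76/(0.0813−0.03) = 112.2807
P₀ = V_6/(1+r)^6 = 112.2807/(1+0.0813)^6 = 70.2470

$70.25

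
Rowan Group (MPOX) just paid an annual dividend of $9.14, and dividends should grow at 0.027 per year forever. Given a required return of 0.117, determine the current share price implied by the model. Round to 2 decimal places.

Gordon growth model: P₀ = D₁/(r − g). D₁ = 9.14 × (1 + 0.027) = 9.3868.
P₀ = 9.3868 / (0.117 − 0.027) = 9.3868 / 0.09 = 104.2976

$104.30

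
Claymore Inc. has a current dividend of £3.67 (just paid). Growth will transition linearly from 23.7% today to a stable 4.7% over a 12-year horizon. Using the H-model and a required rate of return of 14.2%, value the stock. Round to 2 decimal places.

H-model: P₀ = D₀[(1+g_L) + H(g_S−g_L)]/(r−g_L), with H = 12/2 = 6.
P₀ = 3.67 × [(1+0.047) + 6×(0.237−0.047)] / (0.142−0.047)
   = 3.67 × 2.1870 / 0.095 = 84.4873

£84.49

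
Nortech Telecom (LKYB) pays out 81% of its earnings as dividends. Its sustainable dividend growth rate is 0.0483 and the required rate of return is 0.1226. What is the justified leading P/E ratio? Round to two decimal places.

10.90

Justified leading P/E = b/(r−g) = 0.81/(0.1226−0.0483) = 10.9017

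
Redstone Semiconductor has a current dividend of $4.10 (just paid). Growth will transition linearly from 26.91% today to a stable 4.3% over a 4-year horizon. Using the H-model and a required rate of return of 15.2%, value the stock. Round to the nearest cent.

$56.24

H-model: P₀ = D₀[(1+g_L) + H(g_S−g_L)]/(r−g_L), with H = 4/2 = 2.
P₀ = 4.10 × [(1+0.043) + 2×(0.2691−0.043)] / (0.152−0.043)
   = 4.10 × 1.4952 / 0.109 = 56.2415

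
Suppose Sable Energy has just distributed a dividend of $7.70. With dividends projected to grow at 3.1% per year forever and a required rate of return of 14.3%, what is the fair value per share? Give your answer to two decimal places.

Gordon growth model: P₀ = D₁/(r − g). D₁ = 7.70 × (1 + 0.031) = 7.9387.
P₀ = 7.9387 / (0.143 − 0.031) = 7.9387 / 0.112 = 70.8812

$70.88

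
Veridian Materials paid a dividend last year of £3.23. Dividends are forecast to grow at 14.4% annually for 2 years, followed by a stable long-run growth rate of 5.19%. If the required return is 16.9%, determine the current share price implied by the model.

£34.04

Two-stage DDM. Project D₁…D_2 at 0.144, terminal growth 0.0519, discount at r = 0.169.
D_1 = 3.6951
D_2 = 4.2272
Terminal value at t=2: TV = D_3/(r−g) = 4.4466/(0.169−0.0519) = 37.9728
P₀ = 3.6951/(1+0.169)^1 + 4.2272/(1+0.169)^2 + 37.9728/(1+0.169)^2 = 34.0413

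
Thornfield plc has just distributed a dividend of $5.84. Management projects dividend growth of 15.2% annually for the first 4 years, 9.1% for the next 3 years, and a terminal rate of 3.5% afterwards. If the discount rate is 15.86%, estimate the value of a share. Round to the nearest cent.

$78.14

Three-stage DDM. Project D₁…D_7; terminal Gordon value at t=7 with g = 0.035; discount at r = 0.1586.
D_1 = 6.7277
D_2 = 7.7503
D_3 = 8.9283
D_4 = 10.2854
D_5 = 11.2214
D_6 = 12.2426
D_7 = 13.3566
TV_7 = 13.8241/(0.1586−0.035) = 111.8456
P₀ = Σ Dₜ/(1+r)ᵗ + TV_7/(1+r)^7 = 78.1420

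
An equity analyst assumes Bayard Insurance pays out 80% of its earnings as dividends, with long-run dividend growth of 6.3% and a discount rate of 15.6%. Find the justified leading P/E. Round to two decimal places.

Justified leading P/E = b/(r−g) = 0.80/(0.156−0.063) = 8.6022

8.60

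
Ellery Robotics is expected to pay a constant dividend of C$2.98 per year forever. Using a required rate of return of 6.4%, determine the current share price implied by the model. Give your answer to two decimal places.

Zero-growth DDM (perpetuity): P₀ = D/r = 2.98 / 0.064 = 46.5625

C$46.56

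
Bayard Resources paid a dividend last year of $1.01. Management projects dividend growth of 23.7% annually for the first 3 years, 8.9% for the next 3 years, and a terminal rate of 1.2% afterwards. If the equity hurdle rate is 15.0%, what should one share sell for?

$14.72

Three-stage DDM. Project D₁…D_6; terminal Gordon value at t=6 with g = 0.012; discount at r = 0.15.
D_1 = 1.2494
D_2 = 1.5455
D_3 = 1.9117
D_4 = 2.0819
D_5 = 2.2672
D_6 = 2.4690
TV_6 = 2.4986/(0.15−0.012) = 18.1057
P₀ = Σ Dₜ/(1+r)ᵗ + TV_6/(1+r)^6 = 14.7245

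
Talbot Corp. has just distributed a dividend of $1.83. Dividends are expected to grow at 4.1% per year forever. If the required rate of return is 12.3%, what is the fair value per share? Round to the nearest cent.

Gordon growth model: P₀ = D₁/(r − g). D₁ = 1.83 × (1 + 0.041) = 1.9050.
P₀ = 1.9050 / (0.123 − 0.041) = 1.9050 / 0.082 = 23.2321

$23.23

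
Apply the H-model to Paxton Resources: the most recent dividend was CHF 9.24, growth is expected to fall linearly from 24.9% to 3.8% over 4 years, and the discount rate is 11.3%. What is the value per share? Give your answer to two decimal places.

CHF 179.87

H-model: P₀ = D₀[(1+g_L) + H(g_S−g_L)]/(r−g_L), with H = 4/2 = 2.
P₀ = 9.24 × [(1+0.038) + 2×(0.249−0.038)] / (0.113−0.038)
   = 9.24 × 1.4600 / 0.075 = 179.8720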